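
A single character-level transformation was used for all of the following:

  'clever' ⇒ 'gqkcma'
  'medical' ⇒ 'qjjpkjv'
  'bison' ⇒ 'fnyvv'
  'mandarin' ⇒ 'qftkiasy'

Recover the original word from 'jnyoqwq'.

Each letter shifts forward by (position + 4), i.e. 4, 5, 6, … — the shift grows by one for each successive letter.
Decoding jnyoqwq: j−4=f, n−5=i, y−6=s, o−7=h, q−8=i, w−9=n, q−10=g.

fishing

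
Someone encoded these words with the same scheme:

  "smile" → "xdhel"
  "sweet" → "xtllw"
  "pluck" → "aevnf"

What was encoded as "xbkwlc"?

soften

s(18)→x(23) and m(12)→d(3) fit y≡25x+15 (mod 26); the inverse of 25 mod 26 is 25. Each letter's alphabet position (a=0..z=25) is mapped through 25·x+15 mod 26 — an affine cipher.
Reversing it on xbkwlc: x(23)→25·(23−15)≡18=s; b(1)→25·(1−15)≡14=o; k(10)→25·(10−15)≡5=f; w(22)→25·(22−15)≡19=t; l(11)→25·(11−15)≡4=e; c(2)→25·(2−15)≡13=n (all mod 26).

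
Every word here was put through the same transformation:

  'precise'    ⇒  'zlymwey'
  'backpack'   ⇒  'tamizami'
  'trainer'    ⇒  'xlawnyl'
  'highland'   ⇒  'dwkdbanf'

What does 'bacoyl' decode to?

lawyer

This is an affine cipher: with a=0,…,z=25, each position x becomes (19x+0) mod 26.
Undoing it on bacoyl: b(1)→11·(1−0)≡11=l; a(0)→11·(0−0)≡0=a; c(2)→11·(2−0)≡22=w; o(14)→11·(14−0)≡24=y; y(24)→11·(24−0)≡4=e; l(11)→11·(11−0)≡17=r (all mod 26).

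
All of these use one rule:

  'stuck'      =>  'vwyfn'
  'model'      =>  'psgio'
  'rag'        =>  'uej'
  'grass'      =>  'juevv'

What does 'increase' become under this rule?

mqfuievi

Two shifts are in play — +4 for a/e/i/o/u, +3 for every other letter.
Applying it to increase: i(vowel)+4=m, n(cons)+3=q, c(cons)+3=f, r(cons)+3=u, e(vowel)+4=i, a(vowel)+4=e, s(cons)+3=v, e(vowel)+4=i.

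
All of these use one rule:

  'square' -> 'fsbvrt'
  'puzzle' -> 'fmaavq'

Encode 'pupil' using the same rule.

The output letters match the input read backwards, each shifted +1: square reversed is erauqs. The word is reversed, then every letter is shifted forward by 1.
For pupil: reverse → lipup; then shift: l+1=m, i+1=j, p+1=q, u+1=v, p+1=q.

mjqvq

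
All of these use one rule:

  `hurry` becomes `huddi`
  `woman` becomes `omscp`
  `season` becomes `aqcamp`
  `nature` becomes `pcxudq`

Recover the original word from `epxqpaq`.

h(7)→h(7) and u(20)→u(20) fit y≡23x+2 (mod 26); the inverse of 23 mod 26 is 17. This is an affine cipher: with a=0,…,z=25, each position x becomes (23x+2) mod 26.
Reversing it on epxqpaq: e(4)→17·(4−2)≡8=i; p(15)→17·(15−2)≡13=n; x(23)→17·(23−2)≡19=t; q(16)→17·(16−2)≡4=e; p(15)→17·(15−2)≡13=n; a(0)→17·(0−2)≡18=s; q(16)→17·(16−2)≡4=e (all mod 26).

intense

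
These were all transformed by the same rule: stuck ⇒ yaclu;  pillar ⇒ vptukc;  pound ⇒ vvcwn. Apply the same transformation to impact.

In stuck: s→y is +6, t→a is +7, u→c is +8, c→l is +9 — the shift increases by 1 each position. Each letter shifts forward by (position + 6), i.e. 6, 7, 8, … — the shift grows by one for each successive letter.
Applying it to impact: i+6=o, m+7=t, p+8=x, a+9=j, c+10=m, t+11=e.

otxjme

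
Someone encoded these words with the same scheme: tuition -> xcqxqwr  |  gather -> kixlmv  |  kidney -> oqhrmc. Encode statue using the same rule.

wxixcm

The rule splits by letter class: vowels +8, consonants +4.
Applying it to statue: s(cons)+4=w, t(cons)+4=x, a(vowel)+8=i, t(cons)+4=x, u(vowel)+8=c, e(vowel)+8=m.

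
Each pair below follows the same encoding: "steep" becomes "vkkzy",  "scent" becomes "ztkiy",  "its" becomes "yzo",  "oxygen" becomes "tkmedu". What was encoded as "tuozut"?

notion

The word is reversed, then every letter is shifted forward by 6.
Undoing it on tuozut: shift back: t−6=n, u−6=o, o−6=i, z−6=t, u−6=o, t−6=n → noiton; then reverse → notion.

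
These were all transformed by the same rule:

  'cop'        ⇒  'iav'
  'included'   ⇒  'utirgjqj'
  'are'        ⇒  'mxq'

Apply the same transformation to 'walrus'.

Two shifts are in play — +12 for a/e/i/o/u, +6 for every other letter.
On walrus: w(cons)+6=c, a(vowel)+12=m, l(cons)+6=r, r(cons)+6=x, u(vowel)+12=g, s(cons)+6=y.

cmrxgy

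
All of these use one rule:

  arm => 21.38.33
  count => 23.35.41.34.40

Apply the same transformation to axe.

a is letter #1 and maps to 21: an offset of 20. Letters become their 1-based position plus 20 (so a→21, b→22, …).
For axe: a=1→21, x=24→44, e=5→25.

21.44.25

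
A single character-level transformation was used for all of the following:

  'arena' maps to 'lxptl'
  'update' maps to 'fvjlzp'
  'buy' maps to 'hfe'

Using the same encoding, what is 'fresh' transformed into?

lxpyn

The shift depends on letter class: consonant r→x is +6, but vowel a→l is +11. The rule splits by letter class: vowels +11, consonants +6.
For fresh: f(cons)+6=l, r(cons)+6=x, e(vowel)+11=p, s(cons)+6=y, h(cons)+6=n.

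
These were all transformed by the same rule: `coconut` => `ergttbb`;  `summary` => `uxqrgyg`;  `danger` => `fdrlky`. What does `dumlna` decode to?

In coconut: c→e is +2, o→r is +3, c→g is +4, o→t is +5 — the shift increases by 1 each position. Letter i (0-indexed) is shifted by i+2, so successive shifts are 2, 3, 4, ….
Decoding dumlna: d−2=b, u−3=r, m−4=i, l−5=g, n−6=h, a−7=t.

bright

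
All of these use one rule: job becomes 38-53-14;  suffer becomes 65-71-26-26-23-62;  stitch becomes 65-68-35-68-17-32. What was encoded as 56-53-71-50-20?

pound

j(#10)→38 and o(#15)→53: differences scale by 3, so n = 3·pos + 8. With a=1..z=26, the number is 3·pos + 8.
Decoding 56-53-71-50-20: 56→(56−8)÷3=16=p, 53→(53−8)÷3=15=o, 71→(71−8)÷3=21=u, 50→(50−8)÷3=14=n, 20→(20−8)÷3=4=d.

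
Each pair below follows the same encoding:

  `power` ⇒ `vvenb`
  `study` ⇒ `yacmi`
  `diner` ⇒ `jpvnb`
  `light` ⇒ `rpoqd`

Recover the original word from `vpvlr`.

In power: p→v is +6, o→v is +7, w→e is +8, e→n is +9 — the shift increases by 1 each position. Letter i (0-indexed) is shifted by i+6, so successive shifts are 6, 7, 8, ….
Undoing it on vpvlr: v−6=p, p−7=i, v−8=n, l−9=c, r−10=h.

pinch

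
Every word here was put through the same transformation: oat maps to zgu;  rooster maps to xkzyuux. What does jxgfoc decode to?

wizard

The output letters match the input read backwards, each shifted +6: oat reversed is tao. The word is reversed, then every letter is shifted forward by 6.
Decoding jxgfoc: shift back: j−6=d, x−6=r, g−6=a, f−6=z, o−6=i, c−6=w → draziw; then reverse → wizard.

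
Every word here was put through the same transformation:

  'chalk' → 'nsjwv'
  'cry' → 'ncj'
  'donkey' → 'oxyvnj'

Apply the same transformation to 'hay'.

sjj

The shift depends on letter class: consonant c→n is +11, but vowel a→j is +9. The rule splits by letter class: vowels +9, consonants +11.
For hay: h(cons)+11=s, a(vowel)+9=j, y(cons)+11=j.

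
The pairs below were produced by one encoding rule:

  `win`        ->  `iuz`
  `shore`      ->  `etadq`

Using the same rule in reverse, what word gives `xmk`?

It's a constant shift of +12 (ROT12).
Reversing it on xmk: x−12=l, m−12=a, k−12=y.

lay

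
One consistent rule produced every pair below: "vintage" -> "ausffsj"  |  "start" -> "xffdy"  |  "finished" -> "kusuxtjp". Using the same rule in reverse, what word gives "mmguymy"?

Shifts by position in vintage: pos 0: v→a (+5), pos 1: i→u (+12), pos 2: n→s (+5), pos 3: t→f (+12) — repeating every 2. It's a Vigenère-style cipher with numeric key [5,12]: position i shifts by key[i mod 2].
Undoing it on mmguymy: m−5=h, m−12=a, g−5=b, u−12=i, y−5=t, m−12=a, y−5=t.

habitat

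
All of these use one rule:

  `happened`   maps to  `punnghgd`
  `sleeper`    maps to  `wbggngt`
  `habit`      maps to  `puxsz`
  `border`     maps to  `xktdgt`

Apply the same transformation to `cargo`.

autmk

h(7)→p(15) and a(0)→u(20) fit y≡3x+20 (mod 26); the inverse of 3 mod 26 is 9. Treating letters as 0–25, the rule is x ↦ 3x + 20 (mod 26).
On cargo: c(2)→3·2+20≡0=a; a(0)→3·0+20≡20=u; r(17)→3·17+20≡19=t; g(6)→3·6+20≡12=m; o(14)→3·14+20≡10=k (all mod 26).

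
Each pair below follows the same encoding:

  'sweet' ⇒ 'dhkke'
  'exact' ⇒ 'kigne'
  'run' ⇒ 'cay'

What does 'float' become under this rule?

The rule splits by letter class: vowels +6, consonants +11.
On float: f(cons)+11=q, l(cons)+11=w, o(vowel)+6=u, a(vowel)+6=g, t(cons)+11=e.

qwuge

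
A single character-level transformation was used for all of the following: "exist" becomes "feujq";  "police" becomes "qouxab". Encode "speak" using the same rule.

wmqbe

Two steps: reverse the string, then apply a Caesar shift of +12.
For speak: reverse → kaeps; then shift: k+12=w, a+12=m, e+12=q, p+12=b, s+12=e.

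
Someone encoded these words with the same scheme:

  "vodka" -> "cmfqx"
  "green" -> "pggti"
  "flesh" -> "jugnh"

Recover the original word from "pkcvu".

stain

The output letters match the input read backwards, each shifted +2: vodka reversed is akdov. The word is reversed, then every letter is shifted forward by 2.
Reversing it on pkcvu: shift back: p−2=n, k−2=i, c−2=a, v−2=t, u−2=s → niats; then reverse → stain.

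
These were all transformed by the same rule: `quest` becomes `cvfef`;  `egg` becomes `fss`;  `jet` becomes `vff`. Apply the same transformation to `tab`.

fbn

The shift depends on letter class: consonant q→c is +12, but vowel u→v is +1. Two shifts are in play — +1 for a/e/i/o/u, +12 for every other letter.
For tab: t(cons)+12=f, a(vowel)+1=b, b(cons)+12=n.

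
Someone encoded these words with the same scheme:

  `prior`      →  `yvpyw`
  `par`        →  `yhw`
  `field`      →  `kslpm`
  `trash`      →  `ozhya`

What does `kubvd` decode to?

Read the word backwards and shift each letter +7.
Undoing it on kubvd: shift back: k−7=d, u−7=n, b−7=u, v−7=o, d−7=w → dnuow; then reverse → wound.

wound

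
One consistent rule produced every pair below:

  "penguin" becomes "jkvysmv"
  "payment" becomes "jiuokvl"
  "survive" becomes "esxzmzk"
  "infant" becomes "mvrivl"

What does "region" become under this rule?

p(15)→j(9) and e(4)→k(10) fit y≡7x+8 (mod 26); the inverse of 7 mod 26 is 15. This is an affine cipher: with a=0,…,z=25, each position x becomes (7x+8) mod 26.
For region: r(17)→7·17+8≡23=x; e(4)→7·4+8≡10=k; g(6)→7·6+8≡24=y; i(8)→7·8+8≡12=m; o(14)→7·14+8≡2=c; n(13)→7·13+8≡21=v (all mod 26).

xkymcv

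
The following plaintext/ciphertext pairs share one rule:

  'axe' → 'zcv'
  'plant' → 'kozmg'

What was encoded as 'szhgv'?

haste

This is the alphabet-reversal cipher (Atbash): a becomes z, b becomes y, etc.
Decoding szhgv: s↔h, z↔a, h↔s, g↔t, v↔e.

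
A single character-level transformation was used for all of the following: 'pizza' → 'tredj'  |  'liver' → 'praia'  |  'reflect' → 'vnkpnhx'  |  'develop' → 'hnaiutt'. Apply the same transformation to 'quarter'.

udfvcjv

The shifts repeat in a cycle of length 3: positions 0,1,… shift by +4, +9, +5, then the pattern repeats.
Applying it to quarter: q+4=u, u+9=d, a+5=f, r+4=v, t+9=c, e+5=j, r+4=v.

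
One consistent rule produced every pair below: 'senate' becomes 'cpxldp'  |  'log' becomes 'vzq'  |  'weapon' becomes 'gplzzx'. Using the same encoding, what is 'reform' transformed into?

The shift depends on letter class: consonant s→c is +10, but vowel e→p is +11. Vowels shift forward by 11 and consonants shift forward by 10.
On reform: r(cons)+10=b, e(vowel)+11=p, f(cons)+10=p, o(vowel)+11=z, r(cons)+10=b, m(cons)+10=w.

bppzbw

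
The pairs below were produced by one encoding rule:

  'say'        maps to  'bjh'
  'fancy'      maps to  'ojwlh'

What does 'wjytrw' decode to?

napkin

It's a constant shift of +9 (ROT9).
Reversing it on wjytrw: w−9=n, j−9=a, y−9=p, t−9=k, r−9=i, w−9=n.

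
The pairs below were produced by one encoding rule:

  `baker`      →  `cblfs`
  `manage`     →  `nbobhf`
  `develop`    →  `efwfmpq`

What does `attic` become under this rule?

Each letter is shifted forward by 1 in the alphabet (a Caesar shift of +1).
On attic: a+1=b, t+1=u, t+1=u, i+1=j, c+1=d.

buujd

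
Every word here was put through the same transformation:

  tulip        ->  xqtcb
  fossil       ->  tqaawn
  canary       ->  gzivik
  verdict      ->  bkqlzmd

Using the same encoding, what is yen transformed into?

The output letters match the input read backwards, each shifted +8: tulip reversed is pilut. Read the word backwards and shift each letter +8.
On yen: reverse → ney; then shift: n+8=v, e+8=m, y+8=g.

vmg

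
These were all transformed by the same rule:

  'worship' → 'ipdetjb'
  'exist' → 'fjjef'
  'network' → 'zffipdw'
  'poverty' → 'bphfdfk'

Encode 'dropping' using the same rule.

pdpbbjzs

The shift depends on letter class: consonant w→i is +12, but vowel o→p is +1. The rule splits by letter class: vowels +1, consonants +12.
For dropping: d(cons)+12=p, r(cons)+12=d, o(vowel)+1=p, p(cons)+12=b, p(cons)+12=b, i(vowel)+1=j, n(cons)+12=z, g(cons)+12=s.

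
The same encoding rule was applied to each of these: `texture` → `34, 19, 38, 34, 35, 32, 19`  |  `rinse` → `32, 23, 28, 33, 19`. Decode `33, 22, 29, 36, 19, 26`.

shovel

t is letter #20 and maps to 34: an offset of 14. The number is (letter's place in the alphabet, a=1) + 14.
Reversing it on 33, 22, 29, 36, 19, 26: 33→(33−14)÷1=19=s, 22→(22−14)÷1=8=h, 29→(29−14)÷1=15=o, 36→(36−14)÷1=22=v, 19→(19−14)÷1=5=e, 26→(26−14)÷1=12=l.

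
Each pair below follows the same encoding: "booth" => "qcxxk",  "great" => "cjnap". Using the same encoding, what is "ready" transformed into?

hmjna

Read the word backwards and shift each letter +9.
On ready: reverse → ydaer; then shift: y+9=h, d+9=m, a+9=j, e+9=n, r+9=a.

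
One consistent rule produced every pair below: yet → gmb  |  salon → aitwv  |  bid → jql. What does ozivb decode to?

grant

Compare letters: y→g is +8, e→m is +8, t→b is +8 — a constant shift. This is a Caesar cipher with shift 8.
Reversing it on ozivb: o−8=g, z−8=r, i−8=a, v−8=n, b−8=t.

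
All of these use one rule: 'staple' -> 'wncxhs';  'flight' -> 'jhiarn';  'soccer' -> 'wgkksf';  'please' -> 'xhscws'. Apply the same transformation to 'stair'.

s(18)→w(22) and t(19)→n(13) fit y≡17x+2 (mod 26); the inverse of 17 mod 26 is 23. This is an affine cipher: with a=0,…,z=25, each position x becomes (17x+2) mod 26.
For stair: s(18)→17·18+2≡22=w; t(19)→17·19+2≡13=n; a(0)→17·0+2≡2=c; i(8)→17·8+2≡8=i; r(17)→17·17+2≡5=f (all mod 26).

wncif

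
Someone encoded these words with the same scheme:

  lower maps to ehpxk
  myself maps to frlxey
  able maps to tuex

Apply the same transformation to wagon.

Compare letters: l→e is +19, o→h is +19, w→p is +19 — a constant shift. Every letter moves 19 places later in the alphabet, wrapping around z→a.
On wagon: w+19=p, a+19=t, g+19=z, o+19=h, n+19=g.

ptzhg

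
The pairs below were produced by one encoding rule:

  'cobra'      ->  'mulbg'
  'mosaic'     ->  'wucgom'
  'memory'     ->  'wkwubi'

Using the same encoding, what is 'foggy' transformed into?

puqqi

The shift depends on letter class: consonant c→m is +10, but vowel o→u is +6. Two shifts are in play — +6 for a/e/i/o/u, +10 for every other letter.
Applying it to foggy: f(cons)+10=p, o(vowel)+6=u, g(cons)+10=q, g(cons)+10=q, y(cons)+10=i.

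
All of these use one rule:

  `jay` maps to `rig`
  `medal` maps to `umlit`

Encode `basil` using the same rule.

Compare letters: j→r is +8, a→i is +8, y→g is +8 — a constant shift. Every letter moves 8 places later in the alphabet, wrapping around z→a.
On basil: b+8=j, a+8=i, s+8=a, i+8=q, l+8=t.

jiaqt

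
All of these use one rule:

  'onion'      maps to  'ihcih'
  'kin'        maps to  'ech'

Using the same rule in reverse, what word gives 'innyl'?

Compare letters: o→i is +20, n→h is +20, i→c is +20 — a constant shift. Every letter moves 20 places later in the alphabet, wrapping around z→a.
Decoding innyl: i−20=o, n−20=t, n−20=t, y−20=e, l−20=r.

otter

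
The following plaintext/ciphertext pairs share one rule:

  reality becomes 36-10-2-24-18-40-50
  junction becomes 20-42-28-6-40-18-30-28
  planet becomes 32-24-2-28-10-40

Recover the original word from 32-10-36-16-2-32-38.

perhaps

r(#18)→36 and e(#5)→10: differences scale by 2, so n = 2·pos + 0. With a=1..z=26, the number is 2·pos.
Decoding 32-10-36-16-2-32-38: 32→(32−0)÷2=16=p, 10→(10−0)÷2=5=e, 36→(36−0)÷2=18=r, 16→(16−0)÷2=8=h, 2→(2−0)÷2=1=a, 32→(32−0)÷2=16=p, 38→(38−0)÷2=19=s.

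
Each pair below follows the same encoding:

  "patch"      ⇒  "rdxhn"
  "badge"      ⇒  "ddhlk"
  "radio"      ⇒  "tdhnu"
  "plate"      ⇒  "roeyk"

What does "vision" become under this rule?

xlwnuu

Letter i (0-indexed) is shifted by i+2, so successive shifts are 2, 3, 4, ….
For vision: v+2=x, i+3=l, s+4=w, i+5=n, o+6=u, n+7=u.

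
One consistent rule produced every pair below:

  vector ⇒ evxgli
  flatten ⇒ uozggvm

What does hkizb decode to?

Each pair mirrors across the alphabet (v↔e, e↔v, c↔x): positions sum to 25. Letters are reflected about the middle of the alphabet (position → 25−position): Atbash.
Decoding hkizb: h↔s, k↔p, i↔r, z↔a, b↔y.

spray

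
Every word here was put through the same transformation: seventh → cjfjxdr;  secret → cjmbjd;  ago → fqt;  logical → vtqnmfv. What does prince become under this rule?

The shift depends on letter class: consonant s→c is +10, but vowel e→j is +5. Two shifts are in play — +5 for a/e/i/o/u, +10 for every other letter.
For prince: p(cons)+10=z, r(cons)+10=b, i(vowel)+5=n, n(cons)+10=x, c(cons)+10=m, e(vowel)+5=j.

zbnxmj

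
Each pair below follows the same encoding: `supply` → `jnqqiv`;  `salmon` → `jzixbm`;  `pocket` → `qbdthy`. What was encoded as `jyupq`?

Each letter's alphabet position (a=0..z=25) is mapped through 15·x+25 mod 26 — an affine cipher.
Reversing it on jyupq: j(9)→7·(9−25)≡18=s; y(24)→7·(24−25)≡19=t; u(20)→7·(20−25)≡17=r; p(15)→7·(15−25)≡8=i; q(16)→7·(16−25)≡15=p (all mod 26).

strip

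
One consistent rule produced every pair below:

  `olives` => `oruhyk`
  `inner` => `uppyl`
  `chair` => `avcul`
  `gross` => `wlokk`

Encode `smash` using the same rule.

o(14)→o(14) and l(11)→r(17) fit y≡25x+2 (mod 26); the inverse of 25 mod 26 is 25. Each letter's alphabet position (a=0..z=25) is mapped through 25·x+2 mod 26 — an affine cipher.
Applying it to smash: s(18)→25·18+2≡10=k; m(12)→25·12+2≡16=q; a(0)→25·0+2≡2=c; s(18)→25·18+2≡10=k; h(7)→25·7+2≡21=v (all mod 26).

kqckv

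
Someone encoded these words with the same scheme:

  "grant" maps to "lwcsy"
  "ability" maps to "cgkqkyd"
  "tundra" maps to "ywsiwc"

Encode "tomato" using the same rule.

yqrcyq

The shift depends on letter class: consonant g→l is +5, but vowel a→c is +2. Two shifts are in play — +2 for a/e/i/o/u, +5 for every other letter.
Applying it to tomato: t(cons)+5=y, o(vowel)+2=q, m(cons)+5=r, a(vowel)+2=c, t(cons)+5=y, o(vowel)+2=q.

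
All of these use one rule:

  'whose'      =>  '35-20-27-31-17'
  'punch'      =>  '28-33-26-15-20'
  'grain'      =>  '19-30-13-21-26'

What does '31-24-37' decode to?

sly

w is letter #23 and maps to 35: an offset of 12. Each letter is replaced by its alphabet position (a=1..z=26) + 12.
Decoding 31-24-37: 31→(31−12)÷1=19=s, 24→(24−12)÷1=12=l, 37→(37−12)÷1=25=y.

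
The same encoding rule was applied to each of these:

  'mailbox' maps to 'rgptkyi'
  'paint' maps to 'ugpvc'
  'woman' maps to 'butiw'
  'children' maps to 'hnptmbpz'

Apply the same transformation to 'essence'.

jyzmwmp

In mailbox: m→r is +5, a→g is +6, i→p is +7, l→t is +8 — the shift increases by 1 each position. Letter i (0-indexed) is shifted by i+5, so successive shifts are 5, 6, 7, ….
Applying it to essence: e+5=j, s+6=y, s+7=z, e+8=m, n+9=w, c+10=m, e+11=p.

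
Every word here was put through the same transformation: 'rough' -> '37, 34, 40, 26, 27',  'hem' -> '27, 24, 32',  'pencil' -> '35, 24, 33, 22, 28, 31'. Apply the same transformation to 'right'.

37, 28, 26, 27, 39

Each letter is replaced by its alphabet position (a=1..z=26) + 19.
On right: r=18→37, i=9→28, g=7→26, h=8→27, t=20→39.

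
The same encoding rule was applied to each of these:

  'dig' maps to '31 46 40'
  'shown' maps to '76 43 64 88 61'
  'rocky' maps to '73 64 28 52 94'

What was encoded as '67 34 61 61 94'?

penny

d(#4)→31 and i(#9)→46: differences scale by 3, so n = 3·pos + 19. The formula is n = 3×(alphabet index, a=1) + 19.
Decoding 67 34 61 61 94: 67→(67−19)÷3=16=p, 34→(34−19)÷3=5=e, 61→(61−19)÷3=14=n, 61→(61−19)÷3=14=n, 94→(94−19)÷3=25=y.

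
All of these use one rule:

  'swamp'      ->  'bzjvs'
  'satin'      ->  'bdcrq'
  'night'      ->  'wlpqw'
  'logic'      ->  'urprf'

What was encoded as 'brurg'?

solid

Shifts by position in swamp: pos 0: s→b (+9), pos 1: w→z (+3), pos 2: a→j (+9), pos 3: m→v (+9), pos 4: p→s (+3) — repeating every 3. The shifts repeat in a cycle of length 3: positions 0,1,… shift by +9, +3, +9, then the pattern repeats.
Undoing it on brurg: b−9=s, r−3=o, u−9=l, r−9=i, g−3=d.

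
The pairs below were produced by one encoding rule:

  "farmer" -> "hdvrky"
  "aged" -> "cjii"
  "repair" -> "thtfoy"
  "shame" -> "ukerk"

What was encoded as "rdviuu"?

pardon

Letter i (0-indexed) is shifted by i+2, so successive shifts are 2, 3, 4, ….
Undoing it on rdviuu: r−2=p, d−3=a, v−4=r, i−5=d, u−6=o, u−7=n.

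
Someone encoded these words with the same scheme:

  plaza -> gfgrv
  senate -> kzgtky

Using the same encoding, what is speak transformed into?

The output letters match the input read backwards, each shifted +6: plaza reversed is azalp. Two steps: reverse the string, then apply a Caesar shift of +6.
Applying it to speak: reverse → kaeps; then shift: k+6=q, a+6=g, e+6=k, p+6=v, s+6=y.

qgkvy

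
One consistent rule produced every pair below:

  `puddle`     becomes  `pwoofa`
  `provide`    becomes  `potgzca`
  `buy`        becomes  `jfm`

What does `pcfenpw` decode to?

The output letters match the input read backwards, each shifted +11: puddle reversed is elddup. Two steps: reverse the string, then apply a Caesar shift of +11.
Undoing it on pcfenpw: shift back: p−11=e, c−11=r, f−11=u, e−11=t, n−11=c, p−11=e, w−11=l → erutcel; then reverse → lecture.

lecture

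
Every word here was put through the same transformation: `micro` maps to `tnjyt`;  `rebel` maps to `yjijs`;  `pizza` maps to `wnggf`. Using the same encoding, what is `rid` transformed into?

ynk

The shift depends on letter class: consonant m→t is +7, but vowel i→n is +5. Two shifts are in play — +5 for a/e/i/o/u, +7 for every other letter.
Applying it to rid: r(cons)+7=y, i(vowel)+5=n, d(cons)+7=k.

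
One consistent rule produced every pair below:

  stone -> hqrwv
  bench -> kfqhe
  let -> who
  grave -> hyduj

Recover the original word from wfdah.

exact

The output letters match the input read backwards, each shifted +3: stone reversed is enots. The word is reversed, then every letter is shifted forward by 3.
Reversing it on wfdah: shift back: w−3=t, f−3=c, d−3=a, a−3=x, h−3=e → tcaxe; then reverse → exact.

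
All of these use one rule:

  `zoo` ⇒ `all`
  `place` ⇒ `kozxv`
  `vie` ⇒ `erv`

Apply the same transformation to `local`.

olxzo

Each pair mirrors across the alphabet (z↔a, o↔l, o↔l): positions sum to 25. Letters are reflected about the middle of the alphabet (position → 25−position): Atbash.
Applying it to local: l↔o, o↔l, c↔x, a↔z, l↔o.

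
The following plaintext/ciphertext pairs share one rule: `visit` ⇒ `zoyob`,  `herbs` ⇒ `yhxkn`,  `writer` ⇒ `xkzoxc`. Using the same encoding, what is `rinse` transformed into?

kytox

The output letters match the input read backwards, each shifted +6: visit reversed is tisiv. The word is reversed, then every letter is shifted forward by 6.
On rinse: reverse → esnir; then shift: e+6=k, s+6=y, n+6=t, i+6=o, r+6=x.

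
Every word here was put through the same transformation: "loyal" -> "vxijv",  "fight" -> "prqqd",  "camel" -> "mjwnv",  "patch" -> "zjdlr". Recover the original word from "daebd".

Shifts by position in loyal: pos 0: l→v (+10), pos 1: o→x (+9), pos 2: y→i (+10), pos 3: a→j (+9) — repeating every 2. A repeating key of period 2 is used — shifts +10, +9 over and over.
Decoding daebd: d−10=t, a−9=r, e−10=u, b−9=s, d−10=t.

trust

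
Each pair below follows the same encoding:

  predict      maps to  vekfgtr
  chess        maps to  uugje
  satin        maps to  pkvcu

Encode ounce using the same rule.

gepwq

The output letters match the input read backwards, each shifted +2: predict reversed is tciderp. Two steps: reverse the string, then apply a Caesar shift of +2.
On ounce: reverse → ecnuo; then shift: e+2=g, c+2=e, n+2=p, u+2=w, o+2=q.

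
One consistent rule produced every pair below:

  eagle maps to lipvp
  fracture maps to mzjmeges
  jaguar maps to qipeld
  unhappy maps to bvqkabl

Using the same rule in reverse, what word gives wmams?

The shift increases by 1 at each position, starting from +7: 7, 8, 9, ….
Undoing it on wmams: w−7=p, m−8=e, a−9=r, m−10=c, s−11=h.

perch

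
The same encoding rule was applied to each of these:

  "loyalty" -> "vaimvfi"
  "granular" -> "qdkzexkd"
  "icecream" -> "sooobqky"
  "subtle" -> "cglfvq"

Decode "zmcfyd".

pastor

Shifts by position in loyalty: pos 0: l→v (+10), pos 1: o→a (+12), pos 2: y→i (+10), pos 3: a→m (+12) — repeating every 2. It's a Vigenère-style cipher with numeric key [10,12]: position i shifts by key[i mod 2].
Decoding zmcfyd: z−10=p, m−12=a, c−10=s, f−12=t, y−10=o, d−12=r.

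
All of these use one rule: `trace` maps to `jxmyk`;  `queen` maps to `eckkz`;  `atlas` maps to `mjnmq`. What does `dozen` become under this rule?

t(19)→j(9) and r(17)→x(23) fit y≡19x+12 (mod 26); the inverse of 19 mod 26 is 11. Each letter's alphabet position (a=0..z=25) is mapped through 19·x+12 mod 26 — an affine cipher.
On dozen: d(3)→19·3+12≡17=r; o(14)→19·14+12≡18=s; z(25)→19·25+12≡19=t; e(4)→19·4+12≡10=k; n(13)→19·13+12≡25=z (all mod 26).

rstkz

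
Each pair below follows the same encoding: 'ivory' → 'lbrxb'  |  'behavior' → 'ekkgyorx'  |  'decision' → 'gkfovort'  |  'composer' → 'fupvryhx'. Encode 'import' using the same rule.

The shifts repeat in a cycle of length 2: positions 0,1,… shift by +3, +6, then the pattern repeats.
For import: i+3=l, m+6=s, p+3=s, o+6=u, r+3=u, t+6=z.

lssuuz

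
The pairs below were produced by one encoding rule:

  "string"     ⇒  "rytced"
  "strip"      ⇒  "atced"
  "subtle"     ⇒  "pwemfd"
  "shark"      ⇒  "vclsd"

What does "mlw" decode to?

lab

Read the word backwards and shift each letter +11.
Reversing it on mlw: shift back: m−11=b, l−11=a, w−11=l → bal; then reverse → lab.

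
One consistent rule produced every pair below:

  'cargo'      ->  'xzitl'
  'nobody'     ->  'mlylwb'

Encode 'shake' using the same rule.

Each pair mirrors across the alphabet (c↔x, a↔z, r↔i): positions sum to 25. This is the alphabet-reversal cipher (Atbash): a becomes z, b becomes y, etc.
On shake: s↔h, h↔s, a↔z, k↔p, e↔v.

hszpv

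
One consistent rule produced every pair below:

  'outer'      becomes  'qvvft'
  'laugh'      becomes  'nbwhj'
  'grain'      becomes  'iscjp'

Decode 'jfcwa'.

It's a Vigenère-style cipher with numeric key [2,1]: position i shifts by key[i mod 2].
Undoing it on jfcwa: j−2=h, f−1=e, c−2=a, w−1=v, a−2=y.

heavy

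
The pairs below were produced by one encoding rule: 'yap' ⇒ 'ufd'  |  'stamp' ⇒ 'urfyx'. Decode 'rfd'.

yam

The output letters match the input read backwards, each shifted +5: yap reversed is pay. Two steps: reverse the string, then apply a Caesar shift of +5.
Decoding rfd: shift back: r−5=m, f−5=a, d−5=y → may; then reverse → yam.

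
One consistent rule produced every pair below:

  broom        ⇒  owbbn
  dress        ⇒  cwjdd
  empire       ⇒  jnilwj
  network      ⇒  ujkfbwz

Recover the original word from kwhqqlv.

Each letter's alphabet position (a=0..z=25) is mapped through 7·x+7 mod 26 — an affine cipher.
Decoding kwhqqlv: k(10)→15·(10−7)≡19=t; w(22)→15·(22−7)≡17=r; h(7)→15·(7−7)≡0=a; q(16)→15·(16−7)≡5=f; q(16)→15·(16−7)≡5=f; l(11)→15·(11−7)≡8=i; v(21)→15·(21−7)≡2=c (all mod 26).

traffic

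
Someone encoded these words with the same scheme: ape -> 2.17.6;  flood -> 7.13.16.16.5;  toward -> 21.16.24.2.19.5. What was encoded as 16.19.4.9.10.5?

a is letter #1 and maps to 2: an offset of 1. Each letter is replaced by its alphabet position (a=1..z=26) + 1.
Decoding 16.19.4.9.10.5: 16→(16−1)÷1=15=o, 19→(19−1)÷1=18=r, 4→(4−1)÷1=3=c, 9→(9−1)÷1=8=h, 10→(10−1)÷1=9=i, 5→(5−1)÷1=4=d.

orchid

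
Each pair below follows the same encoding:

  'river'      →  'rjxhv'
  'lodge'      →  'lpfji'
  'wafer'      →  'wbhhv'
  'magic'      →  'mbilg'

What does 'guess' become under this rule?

In river: r→r is +0, i→j is +1, v→x is +2, e→h is +3 — the shift increases by 1 each position. Each letter shifts forward by its position index (0, 1, 2, …) — the shift grows by one for each successive letter.
On guess: g+0=g, u+1=v, e+2=g, s+3=v, s+4=w.

gvgvw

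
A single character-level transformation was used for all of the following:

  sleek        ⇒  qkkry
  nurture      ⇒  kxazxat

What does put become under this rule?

zav

The word is reversed, then every letter is shifted forward by 6.
On put: reverse → tup; then shift: t+6=z, u+6=a, p+6=v.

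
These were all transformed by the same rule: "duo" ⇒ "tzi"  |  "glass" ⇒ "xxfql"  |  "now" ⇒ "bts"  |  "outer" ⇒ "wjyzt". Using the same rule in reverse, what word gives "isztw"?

round

The output letters match the input read backwards, each shifted +5: duo reversed is oud. Two steps: reverse the string, then apply a Caesar shift of +5.
Reversing it on isztw: shift back: i−5=d, s−5=n, z−5=u, t−5=o, w−5=r → dnuor; then reverse → round.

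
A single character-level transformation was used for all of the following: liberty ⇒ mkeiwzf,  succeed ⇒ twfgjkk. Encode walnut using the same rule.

xcorzz

In liberty: l→m is +1, i→k is +2, b→e is +3, e→i is +4 — the shift increases by 1 each position. Each letter shifts forward by (position + 1), i.e. 1, 2, 3, … — the shift grows by one for each successive letter.
Applying it to walnut: w+1=x, a+2=c, l+3=o, n+4=r, u+5=z, t+6=z.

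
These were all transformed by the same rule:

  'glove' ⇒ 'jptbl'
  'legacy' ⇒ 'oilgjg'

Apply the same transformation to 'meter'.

In glove: g→j is +3, l→p is +4, o→t is +5, v→b is +6 — the shift increases by 1 each position. Each letter shifts forward by (position + 3), i.e. 3, 4, 5, … — the shift grows by one for each successive letter.
For meter: m+3=p, e+4=i, t+5=y, e+6=k, r+7=y.

piyky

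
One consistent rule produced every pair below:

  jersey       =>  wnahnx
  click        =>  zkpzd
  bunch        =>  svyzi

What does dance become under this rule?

glyzn

j(9)→w(22) and e(4)→n(13) fit y≡7x+11 (mod 26); the inverse of 7 mod 26 is 15. This is an affine cipher: with a=0,…,z=25, each position x becomes (7x+11) mod 26.
On dance: d(3)→7·3+11≡6=g; a(0)→7·0+11≡11=l; n(13)→7·13+11≡24=y; c(2)→7·2+11≡25=z; e(4)→7·4+11≡13=n (all mod 26).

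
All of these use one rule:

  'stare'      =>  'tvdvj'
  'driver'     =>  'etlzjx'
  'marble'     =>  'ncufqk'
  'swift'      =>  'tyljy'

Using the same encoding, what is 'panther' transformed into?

qcqxmky

In stare: s→t is +1, t→v is +2, a→d is +3, r→v is +4 — the shift increases by 1 each position. The shift increases by 1 at each position, starting from +1: 1, 2, 3, ….
Applying it to panther: p+1=q, a+2=c, n+3=q, t+4=x, h+5=m, e+6=k, r+7=y.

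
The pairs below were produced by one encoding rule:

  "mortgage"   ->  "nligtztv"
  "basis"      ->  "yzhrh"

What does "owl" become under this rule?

Letters are reflected about the middle of the alphabet (position → 25−position): Atbash.
On owl: o↔l, w↔d, l↔o.

ldo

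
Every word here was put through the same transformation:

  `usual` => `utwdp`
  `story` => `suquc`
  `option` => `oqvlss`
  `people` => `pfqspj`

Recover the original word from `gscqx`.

grant

In usual: u→u is +0, s→t is +1, u→w is +2, a→d is +3 — the shift increases by 1 each position. Each letter shifts forward by its position index (0, 1, 2, …) — the shift grows by one for each successive letter.
Reversing it on gscqx: g−0=g, s−1=r, c−2=a, q−3=n, x−4=t.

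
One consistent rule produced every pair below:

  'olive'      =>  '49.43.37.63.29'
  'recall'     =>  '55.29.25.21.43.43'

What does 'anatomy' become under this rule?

o(#15)→49 and l(#12)→43: differences scale by 2, so n = 2·pos + 19. With a=1..z=26, the number is 2·pos + 19.
Applying it to anatomy: a=1→21, n=14→47, a=1→21, t=20→59, o=15→49, m=13→45, y=25→69.

21.47.21.59.49.45.69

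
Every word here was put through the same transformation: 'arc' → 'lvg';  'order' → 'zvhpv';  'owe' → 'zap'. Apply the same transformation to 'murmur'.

qfvqfv

The shift depends on letter class: consonant r→v is +4, but vowel a→l is +11. Vowels shift forward by 11 and consonants shift forward by 4.
On murmur: m(cons)+4=q, u(vowel)+11=f, r(cons)+4=v, m(cons)+4=q, u(vowel)+11=f, r(cons)+4=v.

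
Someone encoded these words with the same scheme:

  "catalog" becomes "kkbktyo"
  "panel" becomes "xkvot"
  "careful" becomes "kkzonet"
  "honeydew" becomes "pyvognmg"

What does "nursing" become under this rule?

vezcqxo

Shifts by position in catalog: pos 0: c→k (+8), pos 1: a→k (+10), pos 2: t→b (+8), pos 3: a→k (+10) — repeating every 2. It's a Vigenère-style cipher with numeric key [8,10]: position i shifts by key[i mod 2].
Applying it to nursing: n+8=v, u+10=e, r+8=z, s+10=c, i+8=q, n+10=x, g+8=o.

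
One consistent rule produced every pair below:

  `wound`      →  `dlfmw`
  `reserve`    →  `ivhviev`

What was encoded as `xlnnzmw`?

command

This is the alphabet-reversal cipher (Atbash): a becomes z, b becomes y, etc.
Reversing it on xlnnzmw: x↔c, l↔o, n↔m, n↔m, z↔a, m↔n, w↔d.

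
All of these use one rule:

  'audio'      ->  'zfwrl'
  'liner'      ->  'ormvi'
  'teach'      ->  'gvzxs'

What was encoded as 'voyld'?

Each pair mirrors across the alphabet (a↔z, u↔f, d↔w): positions sum to 25. Letters are reflected about the middle of the alphabet (position → 25−position): Atbash.
Reversing it on voyld: v↔e, o↔l, y↔b, l↔o, d↔w.

elbow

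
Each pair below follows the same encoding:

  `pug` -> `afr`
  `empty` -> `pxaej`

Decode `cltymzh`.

rainbow

Compare letters: p→a is +11, u→f is +11, g→r is +11 — a constant shift. It's a constant shift of +11 (ROT11).
Reversing it on cltymzh: c−11=r, l−11=a, t−11=i, y−11=n, m−11=b, z−11=o, h−11=w.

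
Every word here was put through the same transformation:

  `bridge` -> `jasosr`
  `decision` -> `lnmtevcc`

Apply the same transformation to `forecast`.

In bridge: b→j is +8, r→a is +9, i→s is +10, d→o is +11 — the shift increases by 1 each position. The shift increases by 1 at each position, starting from +8: 8, 9, 10, ….
For forecast: f+8=n, o+9=x, r+10=b, e+11=p, c+12=o, a+13=n, s+14=g, t+15=i.

nxbpongi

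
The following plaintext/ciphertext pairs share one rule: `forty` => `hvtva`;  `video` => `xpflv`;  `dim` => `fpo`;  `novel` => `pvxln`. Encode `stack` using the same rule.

The rule splits by letter class: vowels +7, consonants +2.
Applying it to stack: s(cons)+2=u, t(cons)+2=v, a(vowel)+7=h, c(cons)+2=e, k(cons)+2=m.

uvhem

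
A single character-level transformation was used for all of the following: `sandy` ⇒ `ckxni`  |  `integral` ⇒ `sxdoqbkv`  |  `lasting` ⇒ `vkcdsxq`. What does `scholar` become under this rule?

Compare letters: s→c is +10, a→k is +10, n→x is +10 — a constant shift. Each letter is shifted forward by 10 in the alphabet (a Caesar shift of +10).
On scholar: s+10=c, c+10=m, h+10=r, o+10=y, l+10=v, a+10=k, r+10=b.

cmryvkb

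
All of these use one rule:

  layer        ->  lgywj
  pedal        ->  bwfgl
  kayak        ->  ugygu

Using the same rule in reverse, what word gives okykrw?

l(11)→l(11) and a(0)→g(6) fit y≡17x+6 (mod 26); the inverse of 17 mod 26 is 23. Each letter's alphabet position (a=0..z=25) is mapped through 17·x+6 mod 26 — an affine cipher.
Decoding okykrw: o(14)→23·(14−6)≡2=c; k(10)→23·(10−6)≡14=o; y(24)→23·(24−6)≡24=y; k(10)→23·(10−6)≡14=o; r(17)→23·(17−6)≡19=t; w(22)→23·(22−6)≡4=e (all mod 26).

coyote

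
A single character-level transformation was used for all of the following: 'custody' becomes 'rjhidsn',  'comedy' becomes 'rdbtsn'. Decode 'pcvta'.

angel

Compare letters: c→r is +15, u→j is +15, s→h is +15 — a constant shift. Every letter moves 15 places later in the alphabet, wrapping around z→a.
Decoding pcvta: p−15=a, c−15=n, v−15=g, t−15=e, a−15=l.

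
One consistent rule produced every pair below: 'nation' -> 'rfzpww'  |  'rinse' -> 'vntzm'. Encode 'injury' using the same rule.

mspbzh

In nation: n→r is +4, a→f is +5, t→z is +6, i→p is +7 — the shift increases by 1 each position. The shift increases by 1 at each position, starting from +4: 4, 5, 6, ….
Applying it to injury: i+4=m, n+5=s, j+6=p, u+7=b, r+8=z, y+9=h.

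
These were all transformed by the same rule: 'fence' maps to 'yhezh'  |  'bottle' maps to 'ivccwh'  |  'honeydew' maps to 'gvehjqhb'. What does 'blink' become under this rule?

iwxef

f(5)→y(24) and e(4)→h(7) fit y≡17x+17 (mod 26); the inverse of 17 mod 26 is 23. Treating letters as 0–25, the rule is x ↦ 17x + 17 (mod 26).
Applying it to blink: b(1)→17·1+17≡8=i; l(11)→17·11+17≡22=w; i(8)→17·8+17≡23=x; n(13)→17·13+17≡4=e; k(10)→17·10+17≡5=f (all mod 26).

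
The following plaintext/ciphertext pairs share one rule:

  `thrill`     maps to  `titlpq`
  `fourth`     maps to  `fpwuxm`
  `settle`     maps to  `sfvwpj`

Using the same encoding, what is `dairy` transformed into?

Letter i (0-indexed) is shifted by i+0, so successive shifts are 0, 1, 2, ….
Applying it to dairy: d+0=d, a+1=b, i+2=k, r+3=u, y+4=c.

dbkuc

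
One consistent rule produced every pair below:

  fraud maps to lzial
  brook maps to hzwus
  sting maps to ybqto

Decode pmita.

Shifts by position in fraud: pos 0: f→l (+6), pos 1: r→z (+8), pos 2: a→i (+8), pos 3: u→a (+6), pos 4: d→l (+8) — repeating every 3. It's a Vigenère-style cipher with numeric key [6,8,8]: position i shifts by key[i mod 3].
Decoding pmita: p−6=j, m−8=e, i−8=a, t−6=n, a−8=s.

jeans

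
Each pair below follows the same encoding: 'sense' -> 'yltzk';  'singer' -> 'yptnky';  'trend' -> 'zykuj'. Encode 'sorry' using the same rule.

The shifts repeat in a cycle of length 2: positions 0,1,… shift by +6, +7, then the pattern repeats.
Applying it to sorry: s+6=y, o+7=v, r+6=x, r+7=y, y+6=e.

yvxye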